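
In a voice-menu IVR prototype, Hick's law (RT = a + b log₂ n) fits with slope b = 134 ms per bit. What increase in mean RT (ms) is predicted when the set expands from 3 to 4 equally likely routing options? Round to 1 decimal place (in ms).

ΔRT = (a + b log₂ n₂) − (a + b log₂ n₁) = b·(log₂ n₂ − log₂ n₁).
log₂(4) − log₂(3) = 2 − 1.5850 = 0.4150.
ΔRT = 134 × 0.4150 = 55.615 ms.

55.6 ms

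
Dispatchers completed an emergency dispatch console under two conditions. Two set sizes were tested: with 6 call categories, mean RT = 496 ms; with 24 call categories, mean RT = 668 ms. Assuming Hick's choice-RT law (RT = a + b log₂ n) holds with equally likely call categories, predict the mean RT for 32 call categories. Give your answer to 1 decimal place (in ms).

703.7 ms

RT is linear in log₂ n, so two points fix the line:
  b = (668 − 496) / (log₂ 24 − log₂ 6) = 172 / (4.5850 − 2.5850) = 86.000 ms/bit
  a = 496 − 86.000 × 2.5850 = 273.693 ms
Then RT(32) = 273.693 + 86.000 × log₂ 32 = 273.693 + 86.000 × 5 ≈ 703.693 ms.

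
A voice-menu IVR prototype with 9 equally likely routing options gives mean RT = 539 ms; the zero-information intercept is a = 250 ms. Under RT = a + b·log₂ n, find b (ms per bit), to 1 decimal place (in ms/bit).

91.2 ms/bit

9 alternatives carry log₂ 9 = 3.1699 bits; the choice cost is 539 − 250 = 289 ms, so b = 289/3.1699 = 91.169 ms/bit.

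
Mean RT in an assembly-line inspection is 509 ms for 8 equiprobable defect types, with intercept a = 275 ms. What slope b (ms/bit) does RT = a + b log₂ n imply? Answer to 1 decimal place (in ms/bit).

78.0 ms/bit

8 alternatives carry log₂ 8 = 3 bits; the choice cost is 509 − 275 = 234 ms, so b = 234/3 = 78.000 ms/bit.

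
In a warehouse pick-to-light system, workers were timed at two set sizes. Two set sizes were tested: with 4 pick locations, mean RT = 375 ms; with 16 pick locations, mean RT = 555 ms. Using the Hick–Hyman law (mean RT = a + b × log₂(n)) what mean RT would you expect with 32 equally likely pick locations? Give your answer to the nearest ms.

Solve the two-equation system in a and b:
  b = (555 − 375) / (log₂ 16 − log₂ 4) = 180 / (4 − 2) = 90 ms/bit
  a = 375 − 90 × 2 = 195 ms
Then RT(32) = 195 + 90 × log₂ 32 = 195 + 90 × 5 ≈ 645.000 ms.

645 ms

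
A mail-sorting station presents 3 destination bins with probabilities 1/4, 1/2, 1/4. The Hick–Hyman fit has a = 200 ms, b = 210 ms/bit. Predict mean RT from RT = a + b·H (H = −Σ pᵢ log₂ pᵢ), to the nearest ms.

Each term −pᵢ log₂ pᵢ: 0.25·2 + 0.5·1 + 0.25·2; summed, H = 1.500 bits.
Mean RT = a + bH = 200 + 210·1.500 = 515.00 ms.

515 ms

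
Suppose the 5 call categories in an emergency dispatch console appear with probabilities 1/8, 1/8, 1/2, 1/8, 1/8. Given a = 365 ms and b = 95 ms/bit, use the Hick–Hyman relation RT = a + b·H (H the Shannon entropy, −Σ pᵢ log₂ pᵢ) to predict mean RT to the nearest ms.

555 ms

H = −Σ pᵢ log₂ pᵢ = 0.125·3 + 0.125·3 + 0.5·1 + 0.125·3 + 0.125·3 = 2.000 bits.
RT = 365 + 95 × 2.000 = 555.00 ms.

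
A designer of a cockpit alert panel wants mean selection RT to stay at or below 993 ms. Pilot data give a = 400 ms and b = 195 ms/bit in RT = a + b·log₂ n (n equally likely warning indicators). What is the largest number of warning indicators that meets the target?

195·log₂ n ≤ 993 − 400 = 593, giving log₂ n ≤ 3.0410 and n ≤ 8.231. The largest whole number is 8.

8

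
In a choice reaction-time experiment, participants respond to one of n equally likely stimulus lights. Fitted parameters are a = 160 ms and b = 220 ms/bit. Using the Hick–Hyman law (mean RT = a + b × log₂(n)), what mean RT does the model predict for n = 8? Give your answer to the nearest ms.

log₂(8) = 3 bits, so RT = 160 + 220 × 3 ≈ 820.000 ms.

820 ms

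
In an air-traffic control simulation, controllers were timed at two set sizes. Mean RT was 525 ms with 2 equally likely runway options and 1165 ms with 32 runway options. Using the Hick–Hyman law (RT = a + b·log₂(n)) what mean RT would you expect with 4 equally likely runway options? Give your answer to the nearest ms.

685 ms

RT is linear in log₂ n, so two points fix the line:
  b = (1165 − 525) / (log₂ 32 − log₂ 2) = 640 / (5 − 1) = 160 ms/bit
  a = 525 − 160 × 1 = 365 ms
Then RT(4) = 365 + 160 × log₂ 4 = 365 + 160 × 2 ≈ 685.000 ms.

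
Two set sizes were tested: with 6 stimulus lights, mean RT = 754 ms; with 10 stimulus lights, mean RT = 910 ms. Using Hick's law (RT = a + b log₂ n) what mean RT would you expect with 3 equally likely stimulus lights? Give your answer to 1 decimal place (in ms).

With log₂ n on the abscissa the relation is linear; from the two conditions:
  b = (910 − 754) / (log₂ 10 − log₂ 6) = 156 / (3.3219 − 2.5850) = 211.679 ms/bit
  a = 754 − 211.679 × 2.5850 = 206.818 ms
Then RT(3) = 206.818 + 211.679 × log₂ 3 = 206.818 + 211.679 × 1.5850 ≈ 542.321 ms.

542.3 ms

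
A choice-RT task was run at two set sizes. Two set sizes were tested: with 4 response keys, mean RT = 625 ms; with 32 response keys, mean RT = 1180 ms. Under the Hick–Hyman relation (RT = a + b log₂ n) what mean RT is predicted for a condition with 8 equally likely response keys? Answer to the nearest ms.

810 ms

Solve the two-equation system in a and b:
  b = (1180 − 625) / (log₂ 32 − log₂ 4) = 555 / (5 − 2) = 185 ms/bit
  a = 625 − 185 × 2 = 255 ms
Then RT(8) = 255 + 185 × log₂ 8 = 255 + 185 × 3 ≈ 810.000 ms.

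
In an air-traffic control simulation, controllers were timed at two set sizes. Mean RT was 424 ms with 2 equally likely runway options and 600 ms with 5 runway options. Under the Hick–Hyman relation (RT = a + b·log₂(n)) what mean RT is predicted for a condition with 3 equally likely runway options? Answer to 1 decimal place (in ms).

With log₂ n on the abscissa the relation is linear; from the two conditions:
  b = (600 − 424) / (log₂ 5 − log₂ 2) = 176 / (2.3219 − 1) = 133.139 ms/bit
  a = 424 − 133.139 × 1 = 290.861 ms
Then RT(3) = 290.861 + 133.139 × log₂ 3 = 290.861 + 133.139 × 1.5850 ≈ 501.881 ms.

501.9 ms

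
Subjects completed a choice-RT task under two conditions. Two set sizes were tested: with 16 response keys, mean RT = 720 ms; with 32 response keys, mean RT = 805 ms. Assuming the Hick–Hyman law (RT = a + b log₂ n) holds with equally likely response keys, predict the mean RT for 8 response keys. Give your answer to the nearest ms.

Fit slope and intercept:
  b = (805 − 720) / (log₂ 32 − log₂ 16) = 85 / (5 − 4) = 85 ms/bit
  a = 720 − 85 × 4 = 380 ms
Then RT(8) = 380 + 85 × log₂ 8 = 380 + 85 × 3 ≈ 635.000 ms.

635 ms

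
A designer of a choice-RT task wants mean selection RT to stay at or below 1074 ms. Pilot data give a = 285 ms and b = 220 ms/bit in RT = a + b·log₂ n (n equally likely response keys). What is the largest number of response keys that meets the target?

Information budget: (1074 − 285)/220 = 3.5864 bits, so n ≤ 2^3.5864 = 12.012 → at most 12.

12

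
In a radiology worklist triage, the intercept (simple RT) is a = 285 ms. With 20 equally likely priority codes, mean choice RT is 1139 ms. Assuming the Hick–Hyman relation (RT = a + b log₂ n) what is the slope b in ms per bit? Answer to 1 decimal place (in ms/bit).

197.6 ms/bit

20 alternatives carry log₂ 20 = 4.3219 bits; the choice cost is 1139 − 285 = 854 ms, so b = 854/4.3219 = 197.597 ms/bit.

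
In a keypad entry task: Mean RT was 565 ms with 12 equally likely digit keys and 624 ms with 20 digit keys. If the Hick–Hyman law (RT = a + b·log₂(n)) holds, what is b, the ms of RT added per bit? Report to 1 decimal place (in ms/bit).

80.1 ms/bit

Slope: b = (624 − 565) / (log₂ 20 − log₂ 12) = 59/0.7370 = 80.058 ms/bit.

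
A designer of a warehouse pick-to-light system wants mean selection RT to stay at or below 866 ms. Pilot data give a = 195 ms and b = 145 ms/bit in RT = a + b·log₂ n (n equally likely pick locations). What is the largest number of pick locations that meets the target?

Information budget: (866 − 195)/145 = 4.6276 bits, so n ≤ 2^4.6276 = 24.720 → at most 24.

24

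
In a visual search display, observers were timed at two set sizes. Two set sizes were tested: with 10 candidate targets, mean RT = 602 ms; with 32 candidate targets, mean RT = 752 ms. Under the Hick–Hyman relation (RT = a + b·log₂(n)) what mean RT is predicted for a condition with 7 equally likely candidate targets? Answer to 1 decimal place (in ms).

556.0 ms

RT is linear in log₂ n, so two points fix the line:
  b = (752 − 602) / (log₂ 32 − log₂ 10) = 150 / (5 − 3.3219) = 89.388 ms/bit
  a = 602 − 89.388 × 3.3219 = 305.058 ms
Then RT(7) = 305.058 + 89.388 × log₂ 7 = 305.058 + 89.388 × 2.8074 ≈ 556.003 ms.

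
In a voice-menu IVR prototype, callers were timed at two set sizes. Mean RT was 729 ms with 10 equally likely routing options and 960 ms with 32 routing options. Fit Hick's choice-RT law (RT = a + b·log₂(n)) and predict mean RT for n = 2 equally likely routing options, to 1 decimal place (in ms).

409.4 ms

Fit slope and intercept:
  b = (960 − 729) / (log₂ 32 − log₂ 10) = 231 / (5 − 3.3219) = 137.658 ms/bit
  a = 729 − 137.658 × 3.3219 = 271.710 ms
Then RT(2) = 271.710 + 137.658 × log₂ 2 = 271.710 + 137.658 × 1 ≈ 409.368 ms.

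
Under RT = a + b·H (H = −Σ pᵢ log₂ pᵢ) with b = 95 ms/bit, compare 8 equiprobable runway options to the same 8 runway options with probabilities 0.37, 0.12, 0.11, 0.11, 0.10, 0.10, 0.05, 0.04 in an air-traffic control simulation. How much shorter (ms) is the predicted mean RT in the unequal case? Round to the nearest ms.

32 ms

The RT saving is b·ΔH. Equiprobable H₀ = log₂(8) = 3.0000 bits; with the given probabilities H = 2.6646 bits.
b·(H₀ − H) = 95 × (3.0000 − 2.6646) = 31.86 ms.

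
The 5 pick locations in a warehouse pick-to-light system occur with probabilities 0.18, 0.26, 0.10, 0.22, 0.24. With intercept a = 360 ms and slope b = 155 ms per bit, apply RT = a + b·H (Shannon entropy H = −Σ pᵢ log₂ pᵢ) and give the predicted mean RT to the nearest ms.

710 ms

H = 0.18·log₂(1/0.18) + 0.26·log₂(1/0.26) + 0.10·log₂(1/0.10) + 0.22·log₂(1/0.22) + 0.24·log₂(1/0.24) = 2.2575 bits.
RT = 360 + 155 × 2.2575 = 709.91 ms.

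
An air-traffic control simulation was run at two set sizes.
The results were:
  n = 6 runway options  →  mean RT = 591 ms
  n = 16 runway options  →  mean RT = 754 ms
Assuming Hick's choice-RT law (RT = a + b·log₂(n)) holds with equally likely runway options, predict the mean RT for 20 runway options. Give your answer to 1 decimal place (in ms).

791.1 ms

RT is linear in log₂ n, so two points fix the line:
  b = (754 − 591) / (log₂ 16 − log₂ 6) = 163 / (4 − 2.5850) = 115.191 ms/bit
  a = 591 − 115.191 × 2.5850 = 293.235 ms
Then RT(20) = 293.235 + 115.191 × log₂ 20 = 293.235 + 115.191 × 4.3219 ≈ 791.083 ms.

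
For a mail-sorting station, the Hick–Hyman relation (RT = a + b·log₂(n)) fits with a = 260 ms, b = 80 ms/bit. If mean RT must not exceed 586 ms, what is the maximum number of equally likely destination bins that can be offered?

16

Set 260 + 80·log₂ n ≤ 586 → log₂ n ≤ (586 − 260)/80 = 4.0750.
So n ≤ 2^4.0750 = 16.854; the largest integer n is 16.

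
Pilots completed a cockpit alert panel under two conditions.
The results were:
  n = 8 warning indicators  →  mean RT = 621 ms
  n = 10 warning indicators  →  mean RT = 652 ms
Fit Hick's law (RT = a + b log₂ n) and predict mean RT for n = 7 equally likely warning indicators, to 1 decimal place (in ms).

Solve the two-equation system in a and b:
  b = (652 − 621) / (log₂ 10 − log₂ 8) = 31 / (3.3219 − 3) = 96.295 ms/bit
  a = 621 − 96.295 × 3 = 332.116 ms
Then RT(7) = 332.116 + 96.295 × log₂ 7 = 332.116 + 96.295 × 2.8074 ≈ 602.449 ms.

602.4 ms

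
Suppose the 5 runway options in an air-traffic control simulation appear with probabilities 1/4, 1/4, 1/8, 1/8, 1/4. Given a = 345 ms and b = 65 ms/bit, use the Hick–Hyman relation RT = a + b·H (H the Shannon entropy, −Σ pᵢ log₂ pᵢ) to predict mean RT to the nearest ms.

491 ms

H = −Σ pᵢ log₂ pᵢ = 0.25·2 + 0.25·2 + 0.125·3 + 0.125·3 + 0.25·2 = 2.250 bits.
RT = 345 + 65 × 2.250 = 491.25 ms.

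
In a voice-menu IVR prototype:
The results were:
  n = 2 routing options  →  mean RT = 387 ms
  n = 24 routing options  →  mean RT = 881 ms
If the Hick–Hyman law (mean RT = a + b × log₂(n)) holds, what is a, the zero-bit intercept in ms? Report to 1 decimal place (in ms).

249.2 ms

The slope on a log₂ axis is (881 − 387) / (4.5850 − 1) = 137.798 ms/bit.
Intercept: a = 387 − 137.798·log₂(2) = 249.202 ms.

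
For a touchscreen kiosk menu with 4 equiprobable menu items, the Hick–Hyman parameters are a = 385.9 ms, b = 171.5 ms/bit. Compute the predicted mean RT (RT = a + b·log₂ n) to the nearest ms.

729 ms

log₂(4) = 2 bits, so RT = 385.9 + 171.5 × 2 ≈ 728.900 ms.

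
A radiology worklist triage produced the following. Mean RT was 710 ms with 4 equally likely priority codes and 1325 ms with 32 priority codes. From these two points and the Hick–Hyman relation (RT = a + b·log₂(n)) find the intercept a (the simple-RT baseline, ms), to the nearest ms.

The slope on a log₂ axis is (1325 − 710) / (5 − 2) = 205 ms/bit.
Intercept: a = 710 − 205·log₂(4) = 300.000 ms.

300 ms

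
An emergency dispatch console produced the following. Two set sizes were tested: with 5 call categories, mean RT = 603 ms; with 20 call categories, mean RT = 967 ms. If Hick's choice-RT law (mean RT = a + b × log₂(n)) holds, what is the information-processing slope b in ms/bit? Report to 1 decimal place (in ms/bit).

The slope on a log₂ axis is (967 − 603) / (4.3219 − 2.3219) = 182.000 ms/bit.

182.0 ms/bit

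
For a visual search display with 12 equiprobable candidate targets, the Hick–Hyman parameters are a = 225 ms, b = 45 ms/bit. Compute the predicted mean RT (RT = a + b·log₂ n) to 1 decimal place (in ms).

386.3 ms

log₂(12) = 3.5850 bits, so RT = 225 + 45 × 3.5850 ≈ 386.323 ms.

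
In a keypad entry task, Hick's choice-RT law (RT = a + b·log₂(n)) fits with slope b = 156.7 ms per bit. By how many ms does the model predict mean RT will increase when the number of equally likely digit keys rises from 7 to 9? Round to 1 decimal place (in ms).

Only the slope matters, since a is common to both: ΔRT = b·log₂(n₂/n₁).
log₂(9) − log₂(7) = 3.1699 − 2.8074 = 0.3626.
ΔRT = 156.7 × 0.3626 = 56.815 ms.

56.8 ms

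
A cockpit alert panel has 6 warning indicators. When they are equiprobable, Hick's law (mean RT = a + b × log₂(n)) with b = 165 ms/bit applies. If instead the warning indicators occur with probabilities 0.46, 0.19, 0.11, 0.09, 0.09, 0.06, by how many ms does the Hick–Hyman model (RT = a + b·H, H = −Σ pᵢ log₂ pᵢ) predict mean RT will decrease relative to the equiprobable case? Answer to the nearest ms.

The RT saving is b·ΔH. Equiprobable H₀ = log₂(6) = 2.5850 bits; with the given probabilities H = 2.1897 bits.
b·(H₀ − H) = 165 × (2.5850 − 2.1897) = 65.22 ms.

65 ms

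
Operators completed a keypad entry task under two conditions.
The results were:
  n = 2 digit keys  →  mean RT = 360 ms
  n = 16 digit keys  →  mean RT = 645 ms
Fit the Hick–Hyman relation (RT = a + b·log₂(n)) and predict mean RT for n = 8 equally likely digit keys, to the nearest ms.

550 ms

Solve the two-equation system in a and b:
  b = (645 − 360) / (log₂ 16 − log₂ 2) = 285 / (4 − 1) = 95 ms/bit
  a = 360 − 95 × 1 = 265 ms
Then RT(8) = 265 + 95 × log₂ 8 = 265 + 95 × 3 ≈ 550.000 ms.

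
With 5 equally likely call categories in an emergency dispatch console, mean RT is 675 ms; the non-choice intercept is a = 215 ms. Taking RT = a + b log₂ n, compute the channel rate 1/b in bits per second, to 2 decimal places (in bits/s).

5.05 bits/s

Choice component = 675 − 215 = 460 ms over log₂(5) = 2.3219 bits.
b = 460 / 2.3219 = 198.111 ms/bit, so 1/b = 5.048 bits/s.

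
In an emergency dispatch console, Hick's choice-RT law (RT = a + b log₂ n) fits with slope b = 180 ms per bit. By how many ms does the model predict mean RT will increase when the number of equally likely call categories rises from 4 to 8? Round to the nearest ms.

180 ms

Only the slope matters, since a is common to both: ΔRT = b·log₂(n₂/n₁).
log₂(8) − log₂(4) = log₂(8/4) = log₂(2) = 1.
ΔRT = 180 × 1.0000 = 180.000 ms.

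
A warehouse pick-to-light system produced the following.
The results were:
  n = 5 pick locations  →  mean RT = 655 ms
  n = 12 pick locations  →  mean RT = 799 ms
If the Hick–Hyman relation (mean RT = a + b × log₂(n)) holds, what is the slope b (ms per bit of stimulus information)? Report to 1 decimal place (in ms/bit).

b = (RT₂ − RT₁)/(log₂ n₂ − log₂ n₁) = (799 − 655)/(3.5850 − 2.3219) = 114.011 ms/bit.

114.0 ms/bit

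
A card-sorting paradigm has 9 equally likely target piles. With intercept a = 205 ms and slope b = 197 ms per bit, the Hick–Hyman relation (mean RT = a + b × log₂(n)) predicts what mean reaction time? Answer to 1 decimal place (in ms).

log₂(9) = 3.1699 bits, so RT = 205 + 197 × 3.1699 ≈ 829.475 ms.

829.5 ms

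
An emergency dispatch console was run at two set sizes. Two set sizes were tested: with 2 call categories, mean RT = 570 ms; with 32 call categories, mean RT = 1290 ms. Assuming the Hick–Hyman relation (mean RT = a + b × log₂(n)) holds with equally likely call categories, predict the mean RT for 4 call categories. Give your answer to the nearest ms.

750 ms

RT is linear in log₂ n, so two points fix the line:
  b = (1290 − 570) / (log₂ 32 − log₂ 2) = 720 / (5 − 1) = 180 ms/bit
  a = 570 − 180 × 1 = 390 ms
Then RT(4) = 390 + 180 × log₂ 4 = 390 + 180 × 2 ≈ 750.000 ms.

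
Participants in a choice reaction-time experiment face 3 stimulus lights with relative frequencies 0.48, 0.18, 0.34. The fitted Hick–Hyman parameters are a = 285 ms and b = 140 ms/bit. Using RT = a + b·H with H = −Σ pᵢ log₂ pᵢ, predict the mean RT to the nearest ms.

Entropy contributions −pᵢ log₂ pᵢ: 0.5083, 0.4453, 0.5292; sum H = 1.4828 bits.
RT = a + bH = 285 + 140·1.4828 = 492.59 ms.

493 ms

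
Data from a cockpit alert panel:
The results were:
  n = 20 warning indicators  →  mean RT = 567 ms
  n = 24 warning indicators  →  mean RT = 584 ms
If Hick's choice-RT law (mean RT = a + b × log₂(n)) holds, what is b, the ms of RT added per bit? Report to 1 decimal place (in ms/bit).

64.6 ms/bit

The slope on a log₂ axis is (584 − 567) / (4.5850 − 4.3219) = 64.630 ms/bit.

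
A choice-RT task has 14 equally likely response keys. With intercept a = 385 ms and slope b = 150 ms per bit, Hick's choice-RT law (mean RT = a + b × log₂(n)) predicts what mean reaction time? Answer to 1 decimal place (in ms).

log₂(14) = 3.8074 bits, so RT = 385 + 150 × 3.8074 ≈ 956.103 ms.

956.1 ms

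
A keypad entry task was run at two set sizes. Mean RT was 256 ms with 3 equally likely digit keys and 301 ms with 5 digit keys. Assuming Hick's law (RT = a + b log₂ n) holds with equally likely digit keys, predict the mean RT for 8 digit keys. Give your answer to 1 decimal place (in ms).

342.4 ms

With log₂ n on the abscissa the relation is linear; from the two conditions:
  b = (301 − 256) / (log₂ 5 − log₂ 3) = 45 / (2.3219 − 1.5850) = 61.061 ms/bit
  a = 256 − 61.061 × 1.5850 = 159.220 ms
Then RT(8) = 159.220 + 61.061 × log₂ 8 = 159.220 + 61.061 × 3 ≈ 342.404 ms.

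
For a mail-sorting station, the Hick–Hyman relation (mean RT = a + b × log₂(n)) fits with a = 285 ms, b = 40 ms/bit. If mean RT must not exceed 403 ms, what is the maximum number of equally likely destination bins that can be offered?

Information budget: (403 − 285)/40 = 2.9500 bits, so n ≤ 2^2.9500 = 7.727 → at most 7.

7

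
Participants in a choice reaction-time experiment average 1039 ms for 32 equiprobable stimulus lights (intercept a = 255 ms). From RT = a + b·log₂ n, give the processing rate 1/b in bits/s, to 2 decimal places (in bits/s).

b = (1039 − 255)/log₂ 32 = 784/5 = 156.800 ms per bit = 0.15680 s/bit; the reciprocal is 6.378 bits/s.

6.38 bits/s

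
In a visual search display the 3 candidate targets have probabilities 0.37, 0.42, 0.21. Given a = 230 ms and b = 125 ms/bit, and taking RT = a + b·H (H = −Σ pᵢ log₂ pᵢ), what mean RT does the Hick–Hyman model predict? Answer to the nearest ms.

421 ms

Entropy contributions −pᵢ log₂ pᵢ: 0.5307, 0.5256, 0.4728; sum H = 1.5292 bits.
RT = a + bH = 230 + 125·1.5292 = 421.15 ms.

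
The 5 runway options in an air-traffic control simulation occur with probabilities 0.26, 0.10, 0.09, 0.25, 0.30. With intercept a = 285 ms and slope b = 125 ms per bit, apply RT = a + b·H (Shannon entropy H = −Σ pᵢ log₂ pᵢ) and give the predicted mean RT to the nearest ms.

Entropy contributions −pᵢ log₂ pᵢ: 0.5053, 0.3322, 0.3127, 0.5000, 0.5211; sum H = 2.1712 bits.
RT = a + bH = 285 + 125·2.1712 = 556.40 ms.

556 ms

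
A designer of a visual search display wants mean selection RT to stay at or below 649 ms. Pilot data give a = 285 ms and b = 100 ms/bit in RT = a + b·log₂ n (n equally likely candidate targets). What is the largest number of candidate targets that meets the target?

Information budget: (649 − 285)/100 = 3.6400 bits, so n ≤ 2^3.6400 = 12.467 → at most 12.

12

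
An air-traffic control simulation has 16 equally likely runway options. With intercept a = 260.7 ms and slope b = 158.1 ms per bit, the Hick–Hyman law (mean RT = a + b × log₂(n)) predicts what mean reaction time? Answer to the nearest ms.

893 ms

log₂(16) = 4 bits, so RT = 260.7 + 158.1 × 4 ≈ 893.100 ms.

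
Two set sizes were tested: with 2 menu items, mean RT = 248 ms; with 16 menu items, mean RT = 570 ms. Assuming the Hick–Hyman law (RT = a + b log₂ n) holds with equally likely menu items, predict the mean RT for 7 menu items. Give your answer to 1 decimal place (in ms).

RT is linear in log₂ n, so two points fix the line:
  b = (570 − 248) / (log₂ 16 − log₂ 2) = 322 / (4 − 1) = 107.333 ms/bit
  a = 248 − 107.333 × 1 = 140.667 ms
Then RT(7) = 140.667 + 107.333 × log₂ 7 = 140.667 + 107.333 × 2.8074 ≈ 441.989 ms.

442.0 ms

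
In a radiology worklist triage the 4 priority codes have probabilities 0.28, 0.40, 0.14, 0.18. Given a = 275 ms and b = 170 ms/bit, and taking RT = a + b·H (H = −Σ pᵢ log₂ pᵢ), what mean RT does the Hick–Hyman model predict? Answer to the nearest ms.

H = 0.28·log₂(1/0.28) + 0.40·log₂(1/0.40) + 0.14·log₂(1/0.14) + 0.18·log₂(1/0.18) = 1.8854 bits.
RT = 275 + 170 × 1.8854 = 595.52 ms.

596 ms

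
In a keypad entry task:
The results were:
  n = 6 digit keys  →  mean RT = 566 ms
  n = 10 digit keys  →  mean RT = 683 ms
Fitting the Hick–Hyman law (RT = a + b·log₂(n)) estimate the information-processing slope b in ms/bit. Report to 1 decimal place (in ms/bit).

The slope on a log₂ axis is (683 − 566) / (3.3219 − 2.5850) = 158.759 ms/bit.

158.8 ms/bit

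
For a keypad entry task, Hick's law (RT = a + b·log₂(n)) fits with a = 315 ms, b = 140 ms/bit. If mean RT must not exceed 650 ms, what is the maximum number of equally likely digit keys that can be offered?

5

140·log₂ n ≤ 650 − 315 = 335, giving log₂ n ≤ 2.3929 and n ≤ 5.252. The largest whole number is 5.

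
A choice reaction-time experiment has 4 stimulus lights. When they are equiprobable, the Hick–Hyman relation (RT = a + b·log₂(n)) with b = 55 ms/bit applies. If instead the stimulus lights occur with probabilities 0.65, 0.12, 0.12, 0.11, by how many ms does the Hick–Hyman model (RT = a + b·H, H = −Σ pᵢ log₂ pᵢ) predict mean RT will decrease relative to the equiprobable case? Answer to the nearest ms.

Equiprobable entropy H₀ = log₂ 4 = 2.0000 bits.
Skewed entropy H = −Σ pᵢ log₂ pᵢ = 1.4884 bits.
ΔRT = b·(H₀ − H) = 55 × 0.5116 = 28.14 ms.

28 ms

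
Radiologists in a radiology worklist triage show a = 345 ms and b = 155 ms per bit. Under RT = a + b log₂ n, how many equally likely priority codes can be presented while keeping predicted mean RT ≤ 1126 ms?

32

155·log₂ n ≤ 1126 − 345 = 781, giving log₂ n ≤ 5.0387 and n ≤ 32.870. The largest whole number is 32.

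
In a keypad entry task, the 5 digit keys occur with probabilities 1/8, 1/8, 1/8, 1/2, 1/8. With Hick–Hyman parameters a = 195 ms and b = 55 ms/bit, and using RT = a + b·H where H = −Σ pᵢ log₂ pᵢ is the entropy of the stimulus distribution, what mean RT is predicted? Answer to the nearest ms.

305 ms

Each term −pᵢ log₂ pᵢ: 0.125·3 + 0.125·3 + 0.125·3 + 0.5·1 + 0.125·3; summed, H = 2.000 bits.
Mean RT = a + bH = 195 + 55·2.000 = 305.00 ms.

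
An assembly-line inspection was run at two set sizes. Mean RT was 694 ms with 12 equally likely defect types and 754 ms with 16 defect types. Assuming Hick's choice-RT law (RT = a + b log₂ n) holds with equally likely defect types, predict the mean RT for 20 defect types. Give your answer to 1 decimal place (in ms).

Fit slope and intercept:
  b = (754 − 694) / (log₂ 16 − log₂ 12) = 60 / (4 − 3.5850) = 144.565 ms/bit
  a = 694 − 144.565 × 3.5850 = 175.739 ms
Then RT(20) = 175.739 + 144.565 × log₂ 20 = 175.739 + 144.565 × 4.3219 ≈ 800.540 ms.

800.5 ms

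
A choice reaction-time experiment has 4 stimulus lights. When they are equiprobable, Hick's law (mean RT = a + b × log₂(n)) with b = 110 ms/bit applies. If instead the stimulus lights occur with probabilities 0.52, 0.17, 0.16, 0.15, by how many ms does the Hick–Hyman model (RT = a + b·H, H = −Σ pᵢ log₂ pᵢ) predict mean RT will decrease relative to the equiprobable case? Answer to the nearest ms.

27 ms

Equiprobable entropy H₀ = log₂ 4 = 2.0000 bits.
Skewed entropy H = −Σ pᵢ log₂ pᵢ = 1.7587 bits.
ΔRT = b·(H₀ − H) = 110 × 0.2413 = 26.54 ms.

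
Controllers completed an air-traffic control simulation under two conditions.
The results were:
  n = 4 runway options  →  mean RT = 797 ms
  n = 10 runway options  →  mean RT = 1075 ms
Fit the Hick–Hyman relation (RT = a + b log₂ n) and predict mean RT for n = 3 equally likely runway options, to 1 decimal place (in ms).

709.7 ms

Fit slope and intercept:
  b = (1075 − 797) / (log₂ 10 − log₂ 4) = 278 / (3.3219 − 2) = 210.299 ms/bit
  a = 797 − 210.299 × 2 = 376.402 ms
Then RT(3) = 376.402 + 210.299 × log₂ 3 = 376.402 + 210.299 × 1.5850 ≈ 709.718 ms.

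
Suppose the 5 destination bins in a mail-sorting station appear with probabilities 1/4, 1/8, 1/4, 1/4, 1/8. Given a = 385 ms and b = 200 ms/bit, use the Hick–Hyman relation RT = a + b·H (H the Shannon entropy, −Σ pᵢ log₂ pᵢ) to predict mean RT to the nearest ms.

835 ms

H = −Σ pᵢ log₂ pᵢ = 0.25·2 + 0.125·3 + 0.25·2 + 0.25·2 + 0.125·3 = 2.250 bits.
RT = 385 + 200 × 2.250 = 835.00 ms.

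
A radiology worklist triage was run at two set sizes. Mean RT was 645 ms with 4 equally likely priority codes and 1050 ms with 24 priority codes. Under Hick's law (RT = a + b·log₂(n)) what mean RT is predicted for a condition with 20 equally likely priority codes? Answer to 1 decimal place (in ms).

1008.8 ms

Solve the two-equation system in a and b:
  b = (1050 − 645) / (log₂ 24 − log₂ 4) = 405 / (4.5850 − 2) = 156.675 ms/bit
  a = 645 − 156.675 × 2 = 331.649 ms
Then RT(20) = 331.649 + 156.675 × log₂ 20 = 331.649 + 156.675 × 4.3219 ≈ 1008.789 ms.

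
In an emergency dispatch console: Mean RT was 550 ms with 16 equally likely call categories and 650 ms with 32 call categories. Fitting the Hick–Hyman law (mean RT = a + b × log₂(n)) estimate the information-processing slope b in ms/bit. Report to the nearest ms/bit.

100 ms/bit

The slope on a log₂ axis is (650 − 550) / (5 − 4) = 100 ms/bit.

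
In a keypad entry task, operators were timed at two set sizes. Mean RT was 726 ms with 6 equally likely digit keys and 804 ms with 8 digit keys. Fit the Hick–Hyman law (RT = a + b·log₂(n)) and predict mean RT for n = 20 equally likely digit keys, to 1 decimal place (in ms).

With log₂ n on the abscissa the relation is linear; from the two conditions:
  b = (804 − 726) / (log₂ 8 − log₂ 6) = 78 / (3 − 2.5850) = 187.935 ms/bit
  a = 726 − 187.935 × 2.5850 = 240.196 ms
Then RT(20) = 240.196 + 187.935 × log₂ 20 = 240.196 + 187.935 × 4.3219 ≈ 1052.436 ms.

1052.4 ms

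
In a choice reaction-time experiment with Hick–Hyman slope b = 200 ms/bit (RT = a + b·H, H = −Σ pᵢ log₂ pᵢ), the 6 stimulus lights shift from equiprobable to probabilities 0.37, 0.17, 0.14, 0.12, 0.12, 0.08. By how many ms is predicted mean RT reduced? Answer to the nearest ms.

39 ms

Equiprobable entropy H₀ = log₂ 6 = 2.5850 bits.
Skewed entropy H = −Σ pᵢ log₂ pᵢ = 2.3881 bits.
ΔRT = b·(H₀ − H) = 200 × 0.1969 = 39.38 ms.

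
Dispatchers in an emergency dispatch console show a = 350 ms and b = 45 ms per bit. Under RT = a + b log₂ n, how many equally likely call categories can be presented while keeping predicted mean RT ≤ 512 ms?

45·log₂ n ≤ 512 − 350 = 162, giving log₂ n ≤ 3.6000 and n ≤ 12.126. The largest whole number is 12.

12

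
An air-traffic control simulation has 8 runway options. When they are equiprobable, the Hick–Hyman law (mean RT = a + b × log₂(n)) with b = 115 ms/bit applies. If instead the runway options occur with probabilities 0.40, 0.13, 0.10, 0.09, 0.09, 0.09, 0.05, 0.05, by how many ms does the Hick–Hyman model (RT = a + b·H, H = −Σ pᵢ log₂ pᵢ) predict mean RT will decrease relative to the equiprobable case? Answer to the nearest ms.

Equiprobable entropy H₀ = log₂ 8 = 3.0000 bits.
Skewed entropy H = −Σ pᵢ log₂ pᵢ = 2.6138 bits.
ΔRT = b·(H₀ − H) = 115 × 0.3862 = 44.42 ms.

44 ms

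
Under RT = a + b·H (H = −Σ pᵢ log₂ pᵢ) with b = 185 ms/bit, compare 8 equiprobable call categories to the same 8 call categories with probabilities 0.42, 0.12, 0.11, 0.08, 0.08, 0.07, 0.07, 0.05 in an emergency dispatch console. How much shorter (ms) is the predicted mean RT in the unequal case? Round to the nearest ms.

Equiprobable entropy H₀ = log₂ 8 = 3.0000 bits.
Skewed entropy H = −Σ pᵢ log₂ pᵢ = 2.5792 bits.
ΔRT = b·(H₀ − H) = 185 × 0.4208 = 77.84 ms.

78 ms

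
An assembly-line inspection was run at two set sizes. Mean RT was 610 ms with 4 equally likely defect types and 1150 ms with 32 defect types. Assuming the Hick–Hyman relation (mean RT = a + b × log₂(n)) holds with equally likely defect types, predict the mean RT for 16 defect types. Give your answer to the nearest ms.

Solve the two-equation system in a and b:
  b = (1150 − 610) / (log₂ 32 − log₂ 4) = 540 / (5 − 2) = 180 ms/bit
  a = 610 − 180 × 2 = 250 ms
Then RT(16) = 250 + 180 × log₂ 16 = 250 + 180 × 4 ≈ 970.000 ms.

970 ms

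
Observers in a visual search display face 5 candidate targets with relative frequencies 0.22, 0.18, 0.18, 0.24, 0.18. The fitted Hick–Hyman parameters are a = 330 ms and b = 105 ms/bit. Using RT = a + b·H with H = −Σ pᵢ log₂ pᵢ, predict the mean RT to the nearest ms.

573 ms

H = 0.22·log₂(1/0.22) + 0.18·log₂(1/0.18) + 0.18·log₂(1/0.18) + 0.24·log₂(1/0.24) + 0.18·log₂(1/0.18) = 2.3106 bits.
RT = 330 + 105 × 2.3106 = 572.62 ms.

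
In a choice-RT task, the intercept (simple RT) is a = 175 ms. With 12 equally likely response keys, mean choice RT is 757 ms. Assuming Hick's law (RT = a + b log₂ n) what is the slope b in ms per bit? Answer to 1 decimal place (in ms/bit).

12 alternatives carry log₂ 12 = 3.5850 bits; the choice cost is 757 − 175 = 582 ms, so b = 582/3.5850 = 162.345 ms/bit.

162.3 ms/bit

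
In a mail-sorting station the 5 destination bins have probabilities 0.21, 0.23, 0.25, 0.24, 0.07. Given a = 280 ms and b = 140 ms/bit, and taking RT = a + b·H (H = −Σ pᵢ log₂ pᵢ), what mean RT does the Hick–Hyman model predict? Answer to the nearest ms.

591 ms

Entropy contributions −pᵢ log₂ pᵢ: 0.4728, 0.4877, 0.5000, 0.4941, 0.2686; sum H = 2.2232 bits.
RT = a + bH = 280 + 140·2.2232 = 591.25 ms.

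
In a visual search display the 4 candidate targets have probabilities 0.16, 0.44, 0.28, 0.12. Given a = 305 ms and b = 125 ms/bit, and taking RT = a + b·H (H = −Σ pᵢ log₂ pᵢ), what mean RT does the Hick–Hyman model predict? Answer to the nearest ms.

533 ms

Entropy contributions −pᵢ log₂ pᵢ: 0.4230, 0.5211, 0.5142, 0.3671; sum H = 1.8255 bits.
RT = a + bH = 305 + 125·1.8255 = 533.18 ms.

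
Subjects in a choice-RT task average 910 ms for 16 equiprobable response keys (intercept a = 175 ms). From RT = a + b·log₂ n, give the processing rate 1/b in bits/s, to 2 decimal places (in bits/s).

5.44 bits/s

b = (910 − 175)/log₂ 16 = 735/4 = 183.750 ms per bit = 0.18375 s/bit; the reciprocal is 5.442 bits/s.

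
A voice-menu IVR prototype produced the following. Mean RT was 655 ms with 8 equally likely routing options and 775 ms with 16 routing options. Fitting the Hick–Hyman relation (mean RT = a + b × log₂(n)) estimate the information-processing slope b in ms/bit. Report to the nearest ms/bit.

The slope on a log₂ axis is (775 − 655) / (4 − 3) = 120 ms/bit.

120 ms/bit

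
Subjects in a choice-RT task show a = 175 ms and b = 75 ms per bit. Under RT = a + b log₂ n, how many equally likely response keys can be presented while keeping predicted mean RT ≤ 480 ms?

16

Set 175 + 75·log₂ n ≤ 480 → log₂ n ≤ (480 − 175)/75 = 4.0667.
So n ≤ 2^4.0667 = 16.757; the largest integer n is 16.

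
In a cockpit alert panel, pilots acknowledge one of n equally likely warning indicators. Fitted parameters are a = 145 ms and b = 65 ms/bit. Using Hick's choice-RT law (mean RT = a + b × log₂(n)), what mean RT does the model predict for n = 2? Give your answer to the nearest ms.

log₂(2) = 1 bits, so RT = 145 + 65 × 1 ≈ 210.000 ms.

210 ms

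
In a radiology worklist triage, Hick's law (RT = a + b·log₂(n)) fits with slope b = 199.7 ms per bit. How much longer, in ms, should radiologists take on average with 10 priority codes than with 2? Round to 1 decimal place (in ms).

The intercept a cancels: ΔRT = b·(log₂ n₂ − log₂ n₁) = b·log₂(n₂/n₁).
log₂(10) − log₂(2) = 3.3219 − 1 = 2.3219.
ΔRT = 199.7 × 2.3219 = 463.689 ms.

463.7 ms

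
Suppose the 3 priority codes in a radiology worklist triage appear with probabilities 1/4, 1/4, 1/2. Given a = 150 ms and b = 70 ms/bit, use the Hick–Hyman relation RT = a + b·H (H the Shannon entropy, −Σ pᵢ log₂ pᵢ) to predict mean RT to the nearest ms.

255 ms

H = −Σ pᵢ log₂ pᵢ = 0.25·2 + 0.25·2 + 0.5·1 = 1.500 bits.
RT = 150 + 70 × 1.500 = 255.00 ms.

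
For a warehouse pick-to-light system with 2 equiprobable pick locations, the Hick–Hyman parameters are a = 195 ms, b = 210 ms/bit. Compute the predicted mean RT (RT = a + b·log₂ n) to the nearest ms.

log₂(2) = 1 bits, so RT = 195 + 210 × 1 ≈ 405.000 ms.

405 ms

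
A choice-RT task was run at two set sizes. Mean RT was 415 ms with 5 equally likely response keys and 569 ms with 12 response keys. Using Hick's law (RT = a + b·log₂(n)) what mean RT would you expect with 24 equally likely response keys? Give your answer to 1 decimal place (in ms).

Solve the two-equation system in a and b:
  b = (569 − 415) / (log₂ 12 − log₂ 5) = 154 / (3.5850 − 2.3219) = 121.929 ms/bit
  a = 415 − 121.929 × 2.3219 = 131.891 ms
Then RT(24) = 131.891 + 121.929 × log₂ 24 = 131.891 + 121.929 × 4.5850 ≈ 690.929 ms.

690.9 ms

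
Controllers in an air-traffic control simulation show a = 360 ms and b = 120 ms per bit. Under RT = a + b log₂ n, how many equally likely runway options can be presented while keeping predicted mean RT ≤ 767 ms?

10

Set 360 + 120·log₂ n ≤ 767 → log₂ n ≤ (767 − 360)/120 = 3.3917.
So n ≤ 2^3.3917 = 10.495; the largest integer n is 10.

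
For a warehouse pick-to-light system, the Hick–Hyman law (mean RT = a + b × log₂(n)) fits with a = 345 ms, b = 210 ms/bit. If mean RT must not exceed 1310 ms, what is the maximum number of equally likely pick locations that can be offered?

Set 345 + 210·log₂ n ≤ 1310 → log₂ n ≤ (1310 − 345)/210 = 4.5952.
So n ≤ 2^4.5952 = 24.172; the largest integer n is 24.

24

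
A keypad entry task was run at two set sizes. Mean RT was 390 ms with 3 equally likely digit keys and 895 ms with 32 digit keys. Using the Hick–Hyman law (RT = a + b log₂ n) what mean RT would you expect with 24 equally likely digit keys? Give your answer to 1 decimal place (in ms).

With log₂ n on the abscissa the relation is linear; from the two conditions:
  b = (895 − 390) / (log₂ 32 − log₂ 3) = 505 / (5 − 1.5850) = 147.875 ms/bit
  a = 390 − 147.875 × 1.5850 = 155.623 ms
Then RT(24) = 155.623 + 147.875 × log₂ 24 = 155.623 + 147.875 × 4.5850 ≈ 833.626 ms.

833.6 ms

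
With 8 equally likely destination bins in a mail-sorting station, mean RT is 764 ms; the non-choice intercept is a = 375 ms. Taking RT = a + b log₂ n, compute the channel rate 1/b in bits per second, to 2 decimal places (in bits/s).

b = (764 − 375)/log₂ 8 = 389/3 = 129.667 ms per bit = 0.12967 s/bit; the reciprocal is 7.712 bits/s.

7.71 bits/s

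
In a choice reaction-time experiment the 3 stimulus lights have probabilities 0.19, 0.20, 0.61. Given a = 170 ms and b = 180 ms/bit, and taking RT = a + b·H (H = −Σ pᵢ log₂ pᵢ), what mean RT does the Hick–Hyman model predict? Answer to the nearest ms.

H = 0.19·log₂(1/0.19) + 0.20·log₂(1/0.20) + 0.61·log₂(1/0.61) = 1.3546 bits.
RT = 170 + 180 × 1.3546 = 413.83 ms.

414 ms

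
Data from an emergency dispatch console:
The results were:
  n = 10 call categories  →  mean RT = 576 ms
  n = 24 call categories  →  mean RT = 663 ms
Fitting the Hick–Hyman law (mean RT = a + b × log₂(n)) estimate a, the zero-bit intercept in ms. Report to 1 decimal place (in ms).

b = (RT₂ − RT₁)/(log₂ n₂ − log₂ n₁) = (663 − 576)/(4.5850 − 3.3219) = 68.882 ms/bit.
Intercept: a = 576 − 68.882·log₂(10) = 347.180 ms.

347.2 ms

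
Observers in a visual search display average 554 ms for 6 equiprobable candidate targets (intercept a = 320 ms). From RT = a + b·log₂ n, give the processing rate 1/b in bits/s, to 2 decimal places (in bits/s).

b = (554 − 320)/log₂ 6 = 234/2.5850 = 90.524 ms per bit = 0.09052 s/bit; the reciprocal is 11.047 bits/s.

11.05 bits/s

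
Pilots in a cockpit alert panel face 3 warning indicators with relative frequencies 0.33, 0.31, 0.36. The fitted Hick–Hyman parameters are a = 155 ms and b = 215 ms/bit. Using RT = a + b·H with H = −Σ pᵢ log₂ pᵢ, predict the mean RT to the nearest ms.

Entropy contributions −pᵢ log₂ pᵢ: 0.5278, 0.5238, 0.5306; sum H = 1.5822 bits.
RT = a + bH = 155 + 215·1.5822 = 495.18 ms.

495 ms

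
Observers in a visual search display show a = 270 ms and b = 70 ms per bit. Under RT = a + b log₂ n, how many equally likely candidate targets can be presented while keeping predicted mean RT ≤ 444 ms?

Information budget: (444 − 270)/70 = 2.4857 bits, so n ≤ 2^2.4857 = 5.601 → at most 5.

5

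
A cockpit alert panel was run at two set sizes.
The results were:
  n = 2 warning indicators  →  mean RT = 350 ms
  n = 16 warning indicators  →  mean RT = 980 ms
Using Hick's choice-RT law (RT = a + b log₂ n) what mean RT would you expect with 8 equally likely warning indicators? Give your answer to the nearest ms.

Fit slope and intercept:
  b = (980 − 350) / (log₂ 16 − log₂ 2) = 630 / (4 − 1) = 210 ms/bit
  a = 350 − 210 × 1 = 140 ms
Then RT(8) = 140 + 210 × log₂ 8 = 140 + 210 × 3 ≈ 770.000 ms.

770 ms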